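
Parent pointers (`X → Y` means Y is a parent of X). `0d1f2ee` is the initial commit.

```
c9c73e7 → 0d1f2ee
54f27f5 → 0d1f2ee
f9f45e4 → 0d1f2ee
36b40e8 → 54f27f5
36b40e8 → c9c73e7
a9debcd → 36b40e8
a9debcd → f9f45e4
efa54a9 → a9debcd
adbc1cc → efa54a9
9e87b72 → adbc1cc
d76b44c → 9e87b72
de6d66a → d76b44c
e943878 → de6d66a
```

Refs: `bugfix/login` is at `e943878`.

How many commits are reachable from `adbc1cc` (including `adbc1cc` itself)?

Walking parent pointers from adbc1cc: reachable set = {0d1f2ee, 36b40e8, 54f27f5, a9debcd, adbc1cc, c9c73e7, efa54a9, f9f45e4}.
That is 8 commits.

8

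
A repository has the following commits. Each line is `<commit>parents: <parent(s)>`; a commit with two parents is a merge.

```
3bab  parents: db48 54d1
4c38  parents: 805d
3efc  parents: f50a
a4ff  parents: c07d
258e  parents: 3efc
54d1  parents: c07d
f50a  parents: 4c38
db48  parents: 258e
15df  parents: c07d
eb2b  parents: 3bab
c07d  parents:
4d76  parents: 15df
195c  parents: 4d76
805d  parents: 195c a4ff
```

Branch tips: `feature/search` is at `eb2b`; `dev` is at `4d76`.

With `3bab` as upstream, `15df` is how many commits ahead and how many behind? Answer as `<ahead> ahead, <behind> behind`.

Reachable from 15df: {15df, c07d}.
Reachable from 3bab: {15df, 195c, 258e, 3bab, 3efc, 4c38, 4d76, 54d1, 805d, a4ff, c07d, db48, f50a}.
Only in 15df's history (ahead): {} — 0.
Only in 3bab's history (behind): {195c, 258e, 3bab, 3efc, 4c38, 4d76, 54d1, 805d, a4ff, db48, f50a} — 11.

0 ahead, 11 behind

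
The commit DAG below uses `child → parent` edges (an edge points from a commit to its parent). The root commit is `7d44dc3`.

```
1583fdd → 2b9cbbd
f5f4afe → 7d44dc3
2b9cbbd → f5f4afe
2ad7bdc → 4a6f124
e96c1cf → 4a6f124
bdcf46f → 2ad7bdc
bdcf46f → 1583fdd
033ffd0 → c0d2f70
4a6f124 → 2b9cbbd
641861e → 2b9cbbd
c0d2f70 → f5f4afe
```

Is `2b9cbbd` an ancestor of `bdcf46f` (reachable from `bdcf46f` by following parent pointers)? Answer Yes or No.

Ancestors of bdcf46f (commits reachable by following parents): {1583fdd, 2ad7bdc, 2b9cbbd, 4a6f124, 7d44dc3, bdcf46f, f5f4afe}.
2b9cbbd is in that set, so it is an ancestor of bdcf46f.

Yes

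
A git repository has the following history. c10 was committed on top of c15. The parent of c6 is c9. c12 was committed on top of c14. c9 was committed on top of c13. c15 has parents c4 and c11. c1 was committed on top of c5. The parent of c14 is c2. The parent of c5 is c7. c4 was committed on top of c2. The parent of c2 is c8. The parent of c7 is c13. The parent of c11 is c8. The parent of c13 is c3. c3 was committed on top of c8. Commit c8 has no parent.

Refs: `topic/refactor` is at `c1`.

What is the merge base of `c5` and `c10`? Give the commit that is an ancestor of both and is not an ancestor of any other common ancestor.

Ancestors of c5: {c13, c3, c5, c7, c8}.
Ancestors of c10: {c10, c11, c15, c2, c4, c8}.
Common ancestors: {c8}.
The only common ancestor is c8, so it is the merge base.

c8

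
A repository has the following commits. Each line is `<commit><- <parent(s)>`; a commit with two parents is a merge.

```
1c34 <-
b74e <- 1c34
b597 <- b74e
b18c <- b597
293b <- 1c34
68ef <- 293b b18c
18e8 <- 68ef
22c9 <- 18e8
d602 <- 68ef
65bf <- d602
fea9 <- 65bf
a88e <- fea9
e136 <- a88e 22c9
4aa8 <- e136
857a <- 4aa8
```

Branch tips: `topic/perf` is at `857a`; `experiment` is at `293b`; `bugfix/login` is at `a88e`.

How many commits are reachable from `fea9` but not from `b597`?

6

Reachable from fea9: {1c34, 293b, 65bf, 68ef, b18c, b597, b74e, d602, fea9}.
Reachable from b597: {1c34, b597, b74e}.
In fea9's history but not b597's: {293b, 65bf, 68ef, b18c, d602, fea9} — 6 commits.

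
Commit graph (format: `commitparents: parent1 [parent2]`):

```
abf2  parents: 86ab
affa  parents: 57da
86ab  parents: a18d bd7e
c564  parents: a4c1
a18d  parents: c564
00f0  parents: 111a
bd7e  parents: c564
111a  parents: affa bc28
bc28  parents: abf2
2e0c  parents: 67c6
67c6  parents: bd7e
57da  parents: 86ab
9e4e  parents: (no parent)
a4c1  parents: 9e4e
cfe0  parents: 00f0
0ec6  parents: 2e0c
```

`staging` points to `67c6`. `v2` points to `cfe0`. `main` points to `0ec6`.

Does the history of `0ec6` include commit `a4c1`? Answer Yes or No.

Yes

Ancestors of 0ec6 (commits reachable by following parents): {0ec6, 2e0c, 67c6, 9e4e, a4c1, bd7e, c564}.
a4c1 is in that set, so it is an ancestor of 0ec6.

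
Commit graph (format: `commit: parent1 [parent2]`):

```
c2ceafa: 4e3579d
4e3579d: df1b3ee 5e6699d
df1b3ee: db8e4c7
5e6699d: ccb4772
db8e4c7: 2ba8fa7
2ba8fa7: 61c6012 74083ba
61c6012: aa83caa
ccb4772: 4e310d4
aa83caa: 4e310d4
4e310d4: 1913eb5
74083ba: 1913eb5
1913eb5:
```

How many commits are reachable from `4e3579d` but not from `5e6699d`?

7

Reachable from 4e3579d: {1913eb5, 2ba8fa7, 4e310d4, 4e3579d, 5e6699d, 61c6012, 74083ba, aa83caa, ccb4772, db8e4c7, df1b3ee}.
Reachable from 5e6699d: {1913eb5, 4e310d4, 5e6699d, ccb4772}.
In 4e3579d's history but not 5e6699d's: {2ba8fa7, 4e3579d, 61c6012, 74083ba, aa83caa, db8e4c7, df1b3ee} — 7 commits.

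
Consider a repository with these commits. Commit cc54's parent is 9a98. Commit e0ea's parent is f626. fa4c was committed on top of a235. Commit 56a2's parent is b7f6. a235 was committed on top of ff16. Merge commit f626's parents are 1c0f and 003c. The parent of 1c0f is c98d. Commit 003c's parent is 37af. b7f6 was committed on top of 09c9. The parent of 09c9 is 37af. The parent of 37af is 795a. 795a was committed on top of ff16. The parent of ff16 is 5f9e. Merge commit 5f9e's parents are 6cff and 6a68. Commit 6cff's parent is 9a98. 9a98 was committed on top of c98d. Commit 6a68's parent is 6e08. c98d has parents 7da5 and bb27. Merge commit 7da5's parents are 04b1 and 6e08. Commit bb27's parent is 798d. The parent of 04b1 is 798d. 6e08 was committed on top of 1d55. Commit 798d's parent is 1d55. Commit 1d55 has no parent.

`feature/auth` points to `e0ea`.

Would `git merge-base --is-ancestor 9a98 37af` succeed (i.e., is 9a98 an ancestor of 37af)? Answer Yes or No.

Ancestors of 37af (commits reachable by following parents): {04b1, 1d55, 37af, 5f9e, 6a68, 6cff, 6e08, 795a, 798d, 7da5, 9a98, bb27, c98d, ff16}.
9a98 is in that set, so it is an ancestor of 37af.

Yes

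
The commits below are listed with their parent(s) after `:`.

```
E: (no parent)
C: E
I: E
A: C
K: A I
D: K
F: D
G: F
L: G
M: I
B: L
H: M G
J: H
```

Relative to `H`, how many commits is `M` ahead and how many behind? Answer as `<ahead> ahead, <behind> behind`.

Reachable from M: {E, I, M}.
Reachable from H: {A, C, D, E, F, G, H, I, K, M}.
Only in M's history (ahead): {} — 0.
Only in H's history (behind): {A, C, D, F, G, H, K} — 7.

0 ahead, 7 behind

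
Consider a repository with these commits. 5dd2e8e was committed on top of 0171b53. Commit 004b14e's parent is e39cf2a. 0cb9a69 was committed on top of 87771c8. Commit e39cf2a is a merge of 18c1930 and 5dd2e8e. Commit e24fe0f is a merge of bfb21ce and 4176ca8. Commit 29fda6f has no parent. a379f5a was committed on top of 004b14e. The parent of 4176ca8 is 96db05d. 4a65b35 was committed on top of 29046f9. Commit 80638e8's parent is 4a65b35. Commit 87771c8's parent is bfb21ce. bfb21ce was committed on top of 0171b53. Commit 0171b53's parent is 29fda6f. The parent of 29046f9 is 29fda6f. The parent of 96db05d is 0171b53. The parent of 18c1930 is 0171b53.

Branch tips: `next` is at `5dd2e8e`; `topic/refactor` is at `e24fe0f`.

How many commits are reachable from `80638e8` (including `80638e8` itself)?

Walking parent pointers from 80638e8: reachable set = {29046f9, 29fda6f, 4a65b35, 80638e8}.
That is 4 commits.

4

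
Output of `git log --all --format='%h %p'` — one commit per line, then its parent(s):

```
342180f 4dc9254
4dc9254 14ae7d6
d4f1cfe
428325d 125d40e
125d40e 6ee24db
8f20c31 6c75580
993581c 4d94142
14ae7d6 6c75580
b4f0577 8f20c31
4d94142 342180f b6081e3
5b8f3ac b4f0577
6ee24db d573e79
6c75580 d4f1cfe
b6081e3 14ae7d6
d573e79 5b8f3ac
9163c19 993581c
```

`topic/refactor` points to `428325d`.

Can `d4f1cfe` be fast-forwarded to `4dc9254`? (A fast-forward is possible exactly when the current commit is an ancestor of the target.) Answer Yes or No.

A fast-forward from d4f1cfe to 4dc9254 is possible iff d4f1cfe is an ancestor of 4dc9254.
Ancestors of 4dc9254: {14ae7d6, 4dc9254, 6c75580, d4f1cfe}.
d4f1cfe is among them, so fast-forward is possible.

Yes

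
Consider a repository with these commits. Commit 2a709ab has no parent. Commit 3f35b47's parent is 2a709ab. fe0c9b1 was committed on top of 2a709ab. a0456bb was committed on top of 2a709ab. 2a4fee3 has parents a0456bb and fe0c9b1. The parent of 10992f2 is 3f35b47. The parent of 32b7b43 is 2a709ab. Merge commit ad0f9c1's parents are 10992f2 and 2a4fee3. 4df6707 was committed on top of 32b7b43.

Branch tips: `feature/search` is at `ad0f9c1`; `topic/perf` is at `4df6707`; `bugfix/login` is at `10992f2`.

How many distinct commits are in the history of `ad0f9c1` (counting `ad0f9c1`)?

Walking parent pointers from ad0f9c1: reachable set = {10992f2, 2a4fee3, 2a709ab, 3f35b47, a0456bb, ad0f9c1, fe0c9b1}.
That is 7 commits.

7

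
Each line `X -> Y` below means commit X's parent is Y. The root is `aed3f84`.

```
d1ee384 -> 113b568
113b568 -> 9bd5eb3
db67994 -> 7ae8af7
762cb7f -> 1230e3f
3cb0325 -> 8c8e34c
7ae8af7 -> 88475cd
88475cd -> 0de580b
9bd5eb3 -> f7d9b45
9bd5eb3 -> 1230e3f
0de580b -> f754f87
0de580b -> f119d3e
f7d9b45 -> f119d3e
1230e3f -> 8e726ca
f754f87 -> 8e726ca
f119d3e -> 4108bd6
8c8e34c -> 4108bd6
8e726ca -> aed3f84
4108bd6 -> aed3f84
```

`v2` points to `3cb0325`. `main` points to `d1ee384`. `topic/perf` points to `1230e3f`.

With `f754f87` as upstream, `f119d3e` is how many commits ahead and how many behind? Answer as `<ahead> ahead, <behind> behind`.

2 ahead, 2 behind

Reachable from f119d3e: {4108bd6, aed3f84, f119d3e}.
Reachable from f754f87: {8e726ca, aed3f84, f754f87}.
Only in f119d3e's history (ahead): {4108bd6, f119d3e} — 2.
Only in f754f87's history (behind): {8e726ca, f754f87} — 2.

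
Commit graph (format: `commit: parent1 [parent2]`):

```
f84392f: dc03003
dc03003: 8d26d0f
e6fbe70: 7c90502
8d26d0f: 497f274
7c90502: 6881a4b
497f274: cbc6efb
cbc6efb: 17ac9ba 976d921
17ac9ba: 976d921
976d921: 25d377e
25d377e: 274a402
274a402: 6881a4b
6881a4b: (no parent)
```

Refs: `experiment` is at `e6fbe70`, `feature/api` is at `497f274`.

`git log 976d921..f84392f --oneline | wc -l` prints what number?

Reachable from f84392f: {17ac9ba, 25d377e, 274a402, 497f274, 6881a4b, 8d26d0f, 976d921, cbc6efb, dc03003, f84392f}.
Reachable from 976d921: {25d377e, 274a402, 6881a4b, 976d921}.
In f84392f's history but not 976d921's: {17ac9ba, 497f274, 8d26d0f, cbc6efb, dc03003, f84392f} — 6 commits.

6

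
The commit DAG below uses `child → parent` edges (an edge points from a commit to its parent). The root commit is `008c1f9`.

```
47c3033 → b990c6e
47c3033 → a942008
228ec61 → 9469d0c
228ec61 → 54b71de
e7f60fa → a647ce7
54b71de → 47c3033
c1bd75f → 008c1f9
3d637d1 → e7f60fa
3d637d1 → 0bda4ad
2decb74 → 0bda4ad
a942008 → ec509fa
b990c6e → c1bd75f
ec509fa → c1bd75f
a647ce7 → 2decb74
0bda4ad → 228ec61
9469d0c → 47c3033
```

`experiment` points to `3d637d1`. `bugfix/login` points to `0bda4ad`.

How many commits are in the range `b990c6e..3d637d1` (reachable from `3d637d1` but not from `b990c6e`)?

Reachable from 3d637d1: {008c1f9, 0bda4ad, 228ec61, 2decb74, 3d637d1, 47c3033, 54b71de, 9469d0c, a647ce7, a942008, b990c6e, c1bd75f, e7f60fa, ec509fa}.
Reachable from b990c6e: {008c1f9, b990c6e, c1bd75f}.
In 3d637d1's history but not b990c6e's: {0bda4ad, 228ec61, 2decb74, 3d637d1, 47c3033, 54b71de, 9469d0c, a647ce7, a942008, e7f60fa, ec509fa} — 11 commits.

11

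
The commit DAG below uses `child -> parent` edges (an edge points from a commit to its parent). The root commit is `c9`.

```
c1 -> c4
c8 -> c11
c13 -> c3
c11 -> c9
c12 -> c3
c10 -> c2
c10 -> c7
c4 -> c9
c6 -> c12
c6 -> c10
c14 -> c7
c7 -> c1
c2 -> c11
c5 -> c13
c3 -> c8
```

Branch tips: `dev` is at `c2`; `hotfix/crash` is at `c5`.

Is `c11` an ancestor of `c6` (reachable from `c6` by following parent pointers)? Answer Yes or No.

Ancestors of c6 (commits reachable by following parents): {c1, c10, c11, c12, c2, c3, c4, c6, c7, c8, c9}.
c11 is in that set, so it is an ancestor of c6.

Yes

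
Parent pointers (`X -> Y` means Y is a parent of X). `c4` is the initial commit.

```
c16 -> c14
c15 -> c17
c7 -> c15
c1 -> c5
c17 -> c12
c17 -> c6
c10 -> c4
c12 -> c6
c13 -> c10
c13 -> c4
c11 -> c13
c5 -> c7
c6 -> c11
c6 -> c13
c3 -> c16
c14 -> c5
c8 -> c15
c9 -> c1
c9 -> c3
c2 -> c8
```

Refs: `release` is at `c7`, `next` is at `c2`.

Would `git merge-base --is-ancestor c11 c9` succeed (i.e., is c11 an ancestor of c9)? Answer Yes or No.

Ancestors of c9 (commits reachable by following parents): {c1, c10, c11, c12, c13, c14, c15, c16, c17, c3, c4, c5, c6, c7, c9}.
c11 is in that set, so it is an ancestor of c9.

Yes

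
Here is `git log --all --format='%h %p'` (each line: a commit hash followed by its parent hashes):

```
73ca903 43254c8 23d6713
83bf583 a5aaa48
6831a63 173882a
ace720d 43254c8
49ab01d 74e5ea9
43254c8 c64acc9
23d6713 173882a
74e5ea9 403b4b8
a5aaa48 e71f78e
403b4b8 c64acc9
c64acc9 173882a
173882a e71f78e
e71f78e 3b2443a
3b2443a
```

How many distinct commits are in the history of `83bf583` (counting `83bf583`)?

Walking parent pointers from 83bf583: reachable set = {3b2443a, 83bf583, a5aaa48, e71f78e}.
That is 4 commits.

4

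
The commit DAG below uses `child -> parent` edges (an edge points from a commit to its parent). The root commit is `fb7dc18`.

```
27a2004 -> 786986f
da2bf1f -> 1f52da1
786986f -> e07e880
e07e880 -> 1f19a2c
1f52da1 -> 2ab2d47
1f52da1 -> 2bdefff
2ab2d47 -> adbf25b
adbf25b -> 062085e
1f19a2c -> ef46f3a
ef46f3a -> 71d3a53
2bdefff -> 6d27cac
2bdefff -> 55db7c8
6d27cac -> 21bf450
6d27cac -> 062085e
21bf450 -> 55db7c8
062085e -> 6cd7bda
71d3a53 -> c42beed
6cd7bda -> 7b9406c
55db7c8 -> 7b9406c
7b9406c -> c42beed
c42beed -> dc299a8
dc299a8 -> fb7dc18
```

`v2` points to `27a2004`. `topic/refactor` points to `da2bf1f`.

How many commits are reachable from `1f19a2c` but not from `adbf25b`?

Reachable from 1f19a2c: {1f19a2c, 71d3a53, c42beed, dc299a8, ef46f3a, fb7dc18}.
Reachable from adbf25b: {062085e, 6cd7bda, 7b9406c, adbf25b, c42beed, dc299a8, fb7dc18}.
In 1f19a2c's history but not adbf25b's: {1f19a2c, 71d3a53, ef46f3a} — 3 commits.

3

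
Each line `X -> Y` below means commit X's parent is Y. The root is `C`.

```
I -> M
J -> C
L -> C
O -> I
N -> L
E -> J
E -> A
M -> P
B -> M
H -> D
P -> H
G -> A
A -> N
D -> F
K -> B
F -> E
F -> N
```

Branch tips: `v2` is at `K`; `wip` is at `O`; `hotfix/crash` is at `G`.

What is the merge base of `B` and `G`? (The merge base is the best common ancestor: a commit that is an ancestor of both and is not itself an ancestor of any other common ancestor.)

Ancestors of B: {A, B, C, D, E, F, H, J, L, M, N, P}.
Ancestors of G: {A, C, G, L, N}.
Common ancestors: {A, C, L, N}.
Among these, A is not an ancestor of any other common ancestor — it is the merge base.

A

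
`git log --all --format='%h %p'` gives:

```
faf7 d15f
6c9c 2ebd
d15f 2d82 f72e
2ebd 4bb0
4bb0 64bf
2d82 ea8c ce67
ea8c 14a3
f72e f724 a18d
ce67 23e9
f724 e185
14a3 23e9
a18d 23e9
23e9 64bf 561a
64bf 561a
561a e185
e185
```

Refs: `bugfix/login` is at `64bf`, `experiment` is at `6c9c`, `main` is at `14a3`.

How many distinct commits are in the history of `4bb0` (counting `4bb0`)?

4

Walking parent pointers from 4bb0: reachable set = {4bb0, 561a, 64bf, e185}.
That is 4 commits.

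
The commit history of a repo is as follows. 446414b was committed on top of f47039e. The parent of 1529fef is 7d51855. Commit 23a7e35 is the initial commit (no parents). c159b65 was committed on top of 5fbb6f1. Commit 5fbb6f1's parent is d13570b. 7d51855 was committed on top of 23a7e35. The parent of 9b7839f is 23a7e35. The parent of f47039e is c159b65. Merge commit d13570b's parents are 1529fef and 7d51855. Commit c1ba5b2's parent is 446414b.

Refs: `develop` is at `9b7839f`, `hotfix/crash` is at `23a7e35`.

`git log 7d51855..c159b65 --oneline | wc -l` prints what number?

Reachable from c159b65: {1529fef, 23a7e35, 5fbb6f1, 7d51855, c159b65, d13570b}.
Reachable from 7d51855: {23a7e35, 7d51855}.
In c159b65's history but not 7d51855's: {1529fef, 5fbb6f1, c159b65, d13570b} — 4 commits.

4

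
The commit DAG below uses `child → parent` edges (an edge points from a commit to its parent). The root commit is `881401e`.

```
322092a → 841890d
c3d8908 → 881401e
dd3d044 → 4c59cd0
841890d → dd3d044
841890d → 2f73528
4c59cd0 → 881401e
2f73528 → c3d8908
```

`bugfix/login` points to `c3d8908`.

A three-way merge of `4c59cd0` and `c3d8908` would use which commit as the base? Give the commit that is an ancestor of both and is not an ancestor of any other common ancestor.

Ancestors of 4c59cd0: {4c59cd0, 881401e}.
Ancestors of c3d8908: {881401e, c3d8908}.
Common ancestors: {881401e}.
The only common ancestor is 881401e, so it is the merge base.

881401e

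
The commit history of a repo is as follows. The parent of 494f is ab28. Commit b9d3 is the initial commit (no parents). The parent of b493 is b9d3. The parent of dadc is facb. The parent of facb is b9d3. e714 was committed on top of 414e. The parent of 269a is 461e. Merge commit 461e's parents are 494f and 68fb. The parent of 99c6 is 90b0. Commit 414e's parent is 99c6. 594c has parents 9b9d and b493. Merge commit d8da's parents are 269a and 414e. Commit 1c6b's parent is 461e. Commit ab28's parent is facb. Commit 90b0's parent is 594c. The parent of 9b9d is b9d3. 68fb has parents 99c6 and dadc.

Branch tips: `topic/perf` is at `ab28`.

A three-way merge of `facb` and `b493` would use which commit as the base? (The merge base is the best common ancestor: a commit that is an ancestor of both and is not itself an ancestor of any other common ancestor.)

Ancestors of facb: {b9d3, facb}.
Ancestors of b493: {b493, b9d3}.
Common ancestors: {b9d3}.
The only common ancestor is b9d3, so it is the merge base.

b9d3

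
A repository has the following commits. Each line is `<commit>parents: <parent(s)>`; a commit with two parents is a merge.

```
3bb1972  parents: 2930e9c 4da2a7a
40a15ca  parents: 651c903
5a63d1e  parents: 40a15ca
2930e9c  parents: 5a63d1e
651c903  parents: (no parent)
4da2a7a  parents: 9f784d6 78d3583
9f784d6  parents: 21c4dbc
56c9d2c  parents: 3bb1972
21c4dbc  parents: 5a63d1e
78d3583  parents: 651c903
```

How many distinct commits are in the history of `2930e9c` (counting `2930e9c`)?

4

Walking parent pointers from 2930e9c: reachable set = {2930e9c, 40a15ca, 5a63d1e, 651c903}.
That is 4 commits.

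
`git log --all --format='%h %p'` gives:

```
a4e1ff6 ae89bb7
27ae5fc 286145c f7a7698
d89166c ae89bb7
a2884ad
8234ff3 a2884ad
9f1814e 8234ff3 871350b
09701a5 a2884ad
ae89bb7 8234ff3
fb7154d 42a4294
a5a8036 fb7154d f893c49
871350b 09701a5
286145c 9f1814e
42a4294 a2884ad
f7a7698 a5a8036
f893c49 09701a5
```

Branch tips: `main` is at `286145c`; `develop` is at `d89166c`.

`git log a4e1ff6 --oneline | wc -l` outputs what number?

4

Walking parent pointers from a4e1ff6: reachable set = {8234ff3, a2884ad, a4e1ff6, ae89bb7}.
That is 4 commits.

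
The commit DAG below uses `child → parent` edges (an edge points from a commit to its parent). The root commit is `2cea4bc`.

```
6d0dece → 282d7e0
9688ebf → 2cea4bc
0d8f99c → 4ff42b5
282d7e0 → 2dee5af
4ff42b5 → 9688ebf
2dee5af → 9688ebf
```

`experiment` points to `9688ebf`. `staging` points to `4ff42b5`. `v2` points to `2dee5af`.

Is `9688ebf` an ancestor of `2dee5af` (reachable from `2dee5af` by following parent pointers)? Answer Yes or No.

Ancestors of 2dee5af (commits reachable by following parents): {2cea4bc, 2dee5af, 9688ebf}.
9688ebf is in that set, so it is an ancestor of 2dee5af.

Yes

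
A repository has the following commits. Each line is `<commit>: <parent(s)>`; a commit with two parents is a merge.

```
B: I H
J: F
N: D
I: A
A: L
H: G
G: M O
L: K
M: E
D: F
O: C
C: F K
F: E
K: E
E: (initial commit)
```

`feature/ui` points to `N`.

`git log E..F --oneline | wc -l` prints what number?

Reachable from F: {E, F}.
Reachable from E: {E}.
In F's history but not E's: {F} — 1 commit.

1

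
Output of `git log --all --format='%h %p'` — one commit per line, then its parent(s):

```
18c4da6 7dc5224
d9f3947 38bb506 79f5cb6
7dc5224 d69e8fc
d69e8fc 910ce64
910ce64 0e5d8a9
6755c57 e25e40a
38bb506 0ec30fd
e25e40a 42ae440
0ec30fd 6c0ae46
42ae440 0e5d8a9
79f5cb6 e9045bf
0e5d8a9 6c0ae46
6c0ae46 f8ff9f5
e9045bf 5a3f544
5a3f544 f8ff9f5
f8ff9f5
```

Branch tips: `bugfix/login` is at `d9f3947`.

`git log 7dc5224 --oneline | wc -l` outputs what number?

6

Walking parent pointers from 7dc5224: reachable set = {0e5d8a9, 6c0ae46, 7dc5224, 910ce64, d69e8fc, f8ff9f5}.
That is 6 commits.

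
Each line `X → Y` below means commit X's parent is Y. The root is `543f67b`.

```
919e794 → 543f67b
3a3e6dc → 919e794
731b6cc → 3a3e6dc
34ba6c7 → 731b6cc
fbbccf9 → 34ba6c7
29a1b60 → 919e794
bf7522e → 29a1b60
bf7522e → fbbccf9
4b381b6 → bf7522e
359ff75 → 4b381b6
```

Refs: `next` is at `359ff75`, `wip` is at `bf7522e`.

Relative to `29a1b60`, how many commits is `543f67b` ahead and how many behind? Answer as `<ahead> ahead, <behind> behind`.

0 ahead, 2 behind

Reachable from 543f67b: {543f67b}.
Reachable from 29a1b60: {29a1b60, 543f67b, 919e794}.
Only in 543f67b's history (ahead): {} — 0.
Only in 29a1b60's history (behind): {29a1b60, 919e794} — 2.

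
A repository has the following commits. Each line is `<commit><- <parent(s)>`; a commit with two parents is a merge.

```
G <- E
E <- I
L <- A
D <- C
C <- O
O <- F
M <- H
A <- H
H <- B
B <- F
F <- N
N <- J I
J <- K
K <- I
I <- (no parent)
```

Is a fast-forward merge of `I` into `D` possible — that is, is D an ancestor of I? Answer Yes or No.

No

A fast-forward from D to I is possible iff D is an ancestor of I.
Ancestors of I: {I}.
D is not among them, so fast-forward is not possible.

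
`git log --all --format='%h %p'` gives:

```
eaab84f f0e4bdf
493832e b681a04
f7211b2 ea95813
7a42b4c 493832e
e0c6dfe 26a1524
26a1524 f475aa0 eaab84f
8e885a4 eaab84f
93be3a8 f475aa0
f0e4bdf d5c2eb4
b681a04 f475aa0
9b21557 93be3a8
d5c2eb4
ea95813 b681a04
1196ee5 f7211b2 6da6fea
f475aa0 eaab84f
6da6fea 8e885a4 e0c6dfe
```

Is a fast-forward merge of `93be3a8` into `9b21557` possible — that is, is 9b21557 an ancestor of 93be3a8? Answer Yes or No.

No

A fast-forward from 9b21557 to 93be3a8 is possible iff 9b21557 is an ancestor of 93be3a8.
Ancestors of 93be3a8: {93be3a8, d5c2eb4, eaab84f, f0e4bdf, f475aa0}.
9b21557 is not among them, so fast-forward is not possible.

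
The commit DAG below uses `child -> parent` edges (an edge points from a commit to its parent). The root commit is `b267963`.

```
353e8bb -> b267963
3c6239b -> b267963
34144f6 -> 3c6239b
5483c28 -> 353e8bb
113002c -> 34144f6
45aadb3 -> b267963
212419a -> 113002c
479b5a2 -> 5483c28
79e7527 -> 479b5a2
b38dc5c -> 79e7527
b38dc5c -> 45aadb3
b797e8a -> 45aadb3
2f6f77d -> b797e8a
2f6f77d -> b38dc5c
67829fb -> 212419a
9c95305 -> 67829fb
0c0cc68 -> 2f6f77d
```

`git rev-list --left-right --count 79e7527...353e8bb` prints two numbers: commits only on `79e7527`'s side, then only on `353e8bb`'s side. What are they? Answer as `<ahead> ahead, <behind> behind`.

3 ahead, 0 behind

Reachable from 79e7527: {353e8bb, 479b5a2, 5483c28, 79e7527, b267963}.
Reachable from 353e8bb: {353e8bb, b267963}.
Only in 79e7527's history (ahead): {479b5a2, 5483c28, 79e7527} — 3.
Only in 353e8bb's history (behind): {} — 0.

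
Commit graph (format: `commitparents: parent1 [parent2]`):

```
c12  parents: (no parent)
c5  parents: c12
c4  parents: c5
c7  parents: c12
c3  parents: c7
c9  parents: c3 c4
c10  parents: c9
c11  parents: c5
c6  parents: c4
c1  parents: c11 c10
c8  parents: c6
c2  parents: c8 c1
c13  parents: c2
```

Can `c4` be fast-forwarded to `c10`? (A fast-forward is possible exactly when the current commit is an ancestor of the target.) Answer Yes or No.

A fast-forward from c4 to c10 is possible iff c4 is an ancestor of c10.
Ancestors of c10: {c10, c12, c3, c4, c5, c7, c9}.
c4 is among them, so fast-forward is possible.

Yes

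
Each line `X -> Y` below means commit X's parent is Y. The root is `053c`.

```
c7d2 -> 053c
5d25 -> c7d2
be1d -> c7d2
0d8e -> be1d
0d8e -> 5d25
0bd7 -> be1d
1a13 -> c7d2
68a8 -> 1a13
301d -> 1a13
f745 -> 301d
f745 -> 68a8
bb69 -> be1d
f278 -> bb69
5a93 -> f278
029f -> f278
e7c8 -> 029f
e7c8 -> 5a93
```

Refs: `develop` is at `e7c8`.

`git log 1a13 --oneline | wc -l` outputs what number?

3

Walking parent pointers from 1a13: reachable set = {053c, 1a13, c7d2}.
That is 3 commits.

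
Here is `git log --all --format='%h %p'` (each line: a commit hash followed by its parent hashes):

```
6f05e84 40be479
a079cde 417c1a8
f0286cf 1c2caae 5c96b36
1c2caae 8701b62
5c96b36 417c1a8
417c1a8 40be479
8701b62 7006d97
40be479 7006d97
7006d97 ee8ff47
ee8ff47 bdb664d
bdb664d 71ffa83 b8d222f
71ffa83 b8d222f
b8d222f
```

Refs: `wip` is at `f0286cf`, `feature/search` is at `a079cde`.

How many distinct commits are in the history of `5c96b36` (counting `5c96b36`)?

8

Walking parent pointers from 5c96b36: reachable set = {40be479, 417c1a8, 5c96b36, 7006d97, 71ffa83, b8d222f, bdb664d, ee8ff47}.
That is 8 commits.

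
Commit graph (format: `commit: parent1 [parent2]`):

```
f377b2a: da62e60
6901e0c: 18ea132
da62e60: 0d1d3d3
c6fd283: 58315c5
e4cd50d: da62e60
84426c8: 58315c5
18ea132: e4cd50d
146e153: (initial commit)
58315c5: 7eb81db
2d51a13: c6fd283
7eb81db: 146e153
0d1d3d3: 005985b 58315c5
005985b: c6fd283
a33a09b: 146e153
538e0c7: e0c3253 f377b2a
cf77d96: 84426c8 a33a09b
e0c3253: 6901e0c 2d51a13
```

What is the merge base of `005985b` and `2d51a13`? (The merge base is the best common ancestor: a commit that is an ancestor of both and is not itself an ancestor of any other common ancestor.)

Ancestors of 005985b: {005985b, 146e153, 58315c5, 7eb81db, c6fd283}.
Ancestors of 2d51a13: {146e153, 2d51a13, 58315c5, 7eb81db, c6fd283}.
Common ancestors: {146e153, 58315c5, 7eb81db, c6fd283}.
Among these, c6fd283 is not an ancestor of any other common ancestor — it is the merge base.

c6fd283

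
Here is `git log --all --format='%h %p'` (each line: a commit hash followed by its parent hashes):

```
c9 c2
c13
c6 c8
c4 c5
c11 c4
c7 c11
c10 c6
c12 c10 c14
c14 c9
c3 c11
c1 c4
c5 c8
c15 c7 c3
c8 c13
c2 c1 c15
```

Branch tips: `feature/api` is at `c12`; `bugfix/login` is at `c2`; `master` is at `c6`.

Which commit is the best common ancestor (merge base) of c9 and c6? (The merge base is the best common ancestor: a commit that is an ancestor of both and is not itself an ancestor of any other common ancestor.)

c8

Ancestors of c9: {c1, c11, c13, c15, c2, c3, c4, c5, c7, c8, c9}.
Ancestors of c6: {c13, c6, c8}.
Common ancestors: {c13, c8}.
Among these, c8 is not an ancestor of any other common ancestor — it is the merge base.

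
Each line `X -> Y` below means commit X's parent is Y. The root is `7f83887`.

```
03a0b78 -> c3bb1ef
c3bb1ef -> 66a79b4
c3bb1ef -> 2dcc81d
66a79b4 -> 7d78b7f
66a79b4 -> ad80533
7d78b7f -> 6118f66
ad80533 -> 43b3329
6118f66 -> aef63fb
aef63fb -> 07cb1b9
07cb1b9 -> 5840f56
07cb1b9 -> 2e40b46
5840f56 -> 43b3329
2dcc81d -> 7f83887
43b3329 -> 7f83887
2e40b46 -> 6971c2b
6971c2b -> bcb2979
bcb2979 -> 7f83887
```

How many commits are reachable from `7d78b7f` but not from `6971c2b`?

Reachable from 7d78b7f: {07cb1b9, 2e40b46, 43b3329, 5840f56, 6118f66, 6971c2b, 7d78b7f, 7f83887, aef63fb, bcb2979}.
Reachable from 6971c2b: {6971c2b, 7f83887, bcb2979}.
In 7d78b7f's history but not 6971c2b's: {07cb1b9, 2e40b46, 43b3329, 5840f56, 6118f66, 7d78b7f, aef63fb} — 7 commits.

7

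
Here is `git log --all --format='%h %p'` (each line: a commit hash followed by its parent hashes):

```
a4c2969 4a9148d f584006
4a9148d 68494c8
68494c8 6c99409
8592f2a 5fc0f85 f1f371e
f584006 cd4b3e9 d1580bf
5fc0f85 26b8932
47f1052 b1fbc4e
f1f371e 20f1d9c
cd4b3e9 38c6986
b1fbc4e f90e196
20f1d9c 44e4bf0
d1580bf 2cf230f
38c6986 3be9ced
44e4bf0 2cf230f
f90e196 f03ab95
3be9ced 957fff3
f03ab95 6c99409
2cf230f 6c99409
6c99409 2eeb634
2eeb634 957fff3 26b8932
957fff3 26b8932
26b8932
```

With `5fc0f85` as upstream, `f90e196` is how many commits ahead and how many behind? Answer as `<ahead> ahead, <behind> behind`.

5 ahead, 1 behind

Reachable from f90e196: {26b8932, 2eeb634, 6c99409, 957fff3, f03ab95, f90e196}.
Reachable from 5fc0f85: {26b8932, 5fc0f85}.
Only in f90e196's history (ahead): {2eeb634, 6c99409, 957fff3, f03ab95, f90e196} — 5.
Only in 5fc0f85's history (behind): {5fc0f85} — 1.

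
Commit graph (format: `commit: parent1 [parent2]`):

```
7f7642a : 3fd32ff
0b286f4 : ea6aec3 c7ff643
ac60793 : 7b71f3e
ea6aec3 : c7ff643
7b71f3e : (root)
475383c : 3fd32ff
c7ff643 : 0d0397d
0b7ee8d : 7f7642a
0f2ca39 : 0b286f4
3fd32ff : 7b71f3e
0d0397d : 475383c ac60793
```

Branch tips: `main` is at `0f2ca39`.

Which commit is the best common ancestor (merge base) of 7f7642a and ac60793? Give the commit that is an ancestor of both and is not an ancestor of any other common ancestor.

7b71f3e

Ancestors of 7f7642a: {3fd32ff, 7b71f3e, 7f7642a}.
Ancestors of ac60793: {7b71f3e, ac60793}.
Common ancestors: {7b71f3e}.
The only common ancestor is 7b71f3e, so it is the merge base.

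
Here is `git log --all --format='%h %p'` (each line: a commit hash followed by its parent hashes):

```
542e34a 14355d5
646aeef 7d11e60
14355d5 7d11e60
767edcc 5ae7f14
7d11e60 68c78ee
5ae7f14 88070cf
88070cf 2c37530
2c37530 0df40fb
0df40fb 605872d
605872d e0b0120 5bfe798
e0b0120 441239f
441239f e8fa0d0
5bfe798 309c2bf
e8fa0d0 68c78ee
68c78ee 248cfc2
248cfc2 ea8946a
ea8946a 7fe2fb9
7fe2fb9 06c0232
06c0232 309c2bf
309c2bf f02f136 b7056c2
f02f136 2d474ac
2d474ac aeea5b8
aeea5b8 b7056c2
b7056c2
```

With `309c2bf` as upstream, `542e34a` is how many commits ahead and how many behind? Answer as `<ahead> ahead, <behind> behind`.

8 ahead, 0 behind

Reachable from 542e34a: {06c0232, 14355d5, 248cfc2, 2d474ac, 309c2bf, 542e34a, 68c78ee, 7d11e60, 7fe2fb9, aeea5b8, b7056c2, ea8946a, f02f136}.
Reachable from 309c2bf: {2d474ac, 309c2bf, aeea5b8, b7056c2, f02f136}.
Only in 542e34a's history (ahead): {06c0232, 14355d5, 248cfc2, 542e34a, 68c78ee, 7d11e60, 7fe2fb9, ea8946a} — 8.
Only in 309c2bf's history (behind): {} — 0.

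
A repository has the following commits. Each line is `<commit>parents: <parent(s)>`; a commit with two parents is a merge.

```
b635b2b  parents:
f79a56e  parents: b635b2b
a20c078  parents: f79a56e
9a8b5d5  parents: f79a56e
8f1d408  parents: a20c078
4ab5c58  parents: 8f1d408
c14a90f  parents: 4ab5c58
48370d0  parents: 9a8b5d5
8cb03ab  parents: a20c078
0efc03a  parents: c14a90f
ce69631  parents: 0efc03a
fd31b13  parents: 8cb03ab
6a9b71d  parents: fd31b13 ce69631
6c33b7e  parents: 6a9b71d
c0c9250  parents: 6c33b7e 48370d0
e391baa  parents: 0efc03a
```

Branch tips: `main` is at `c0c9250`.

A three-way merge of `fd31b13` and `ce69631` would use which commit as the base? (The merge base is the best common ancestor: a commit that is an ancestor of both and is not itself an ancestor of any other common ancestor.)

Ancestors of fd31b13: {8cb03ab, a20c078, b635b2b, f79a56e, fd31b13}.
Ancestors of ce69631: {0efc03a, 4ab5c58, 8f1d408, a20c078, b635b2b, c14a90f, ce69631, f79a56e}.
Common ancestors: {a20c078, b635b2b, f79a56e}.
Among these, a20c078 is not an ancestor of any other common ancestor — it is the merge base.

a20c078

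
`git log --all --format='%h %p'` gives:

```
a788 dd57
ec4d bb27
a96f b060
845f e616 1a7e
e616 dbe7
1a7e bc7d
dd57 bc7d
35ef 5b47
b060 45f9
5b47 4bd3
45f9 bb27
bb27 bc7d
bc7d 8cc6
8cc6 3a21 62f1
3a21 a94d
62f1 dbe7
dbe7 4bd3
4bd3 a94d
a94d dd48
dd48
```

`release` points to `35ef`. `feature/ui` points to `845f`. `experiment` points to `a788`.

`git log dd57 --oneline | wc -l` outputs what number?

9

Walking parent pointers from dd57: reachable set = {3a21, 4bd3, 62f1, 8cc6, a94d, bc7d, dbe7, dd48, dd57}.
That is 9 commits.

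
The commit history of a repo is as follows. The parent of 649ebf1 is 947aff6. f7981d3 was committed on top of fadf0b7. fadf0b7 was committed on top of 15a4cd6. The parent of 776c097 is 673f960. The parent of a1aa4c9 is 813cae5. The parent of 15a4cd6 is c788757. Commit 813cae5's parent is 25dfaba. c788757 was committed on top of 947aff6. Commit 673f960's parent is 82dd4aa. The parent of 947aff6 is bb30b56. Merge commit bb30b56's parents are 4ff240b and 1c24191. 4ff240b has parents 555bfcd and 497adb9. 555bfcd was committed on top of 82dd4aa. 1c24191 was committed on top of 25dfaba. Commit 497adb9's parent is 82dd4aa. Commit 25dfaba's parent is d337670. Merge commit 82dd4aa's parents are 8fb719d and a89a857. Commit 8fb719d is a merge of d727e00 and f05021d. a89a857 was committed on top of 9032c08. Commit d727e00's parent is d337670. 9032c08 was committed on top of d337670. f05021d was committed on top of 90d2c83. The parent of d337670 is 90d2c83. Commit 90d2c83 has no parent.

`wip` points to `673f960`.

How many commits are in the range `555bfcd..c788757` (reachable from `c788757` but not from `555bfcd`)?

Reachable from c788757: {1c24191, 25dfaba, 497adb9, 4ff240b, 555bfcd, 82dd4aa, 8fb719d, 9032c08, 90d2c83, 947aff6, a89a857, bb30b56, c788757, d337670, d727e00, f05021d}.
Reachable from 555bfcd: {555bfcd, 82dd4aa, 8fb719d, 9032c08, 90d2c83, a89a857, d337670, d727e00, f05021d}.
In c788757's history but not 555bfcd's: {1c24191, 25dfaba, 497adb9, 4ff240b, 947aff6, bb30b56, c788757} — 7 commits.

7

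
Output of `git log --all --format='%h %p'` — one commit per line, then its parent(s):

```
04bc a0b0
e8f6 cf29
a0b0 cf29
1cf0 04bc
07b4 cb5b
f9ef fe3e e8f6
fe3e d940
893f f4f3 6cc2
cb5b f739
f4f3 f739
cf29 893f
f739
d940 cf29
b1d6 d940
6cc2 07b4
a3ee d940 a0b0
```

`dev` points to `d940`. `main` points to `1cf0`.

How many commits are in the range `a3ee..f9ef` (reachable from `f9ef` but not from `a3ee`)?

Reachable from f9ef: {07b4, 6cc2, 893f, cb5b, cf29, d940, e8f6, f4f3, f739, f9ef, fe3e}.
Reachable from a3ee: {07b4, 6cc2, 893f, a0b0, a3ee, cb5b, cf29, d940, f4f3, f739}.
In f9ef's history but not a3ee's: {e8f6, f9ef, fe3e} — 3 commits.

3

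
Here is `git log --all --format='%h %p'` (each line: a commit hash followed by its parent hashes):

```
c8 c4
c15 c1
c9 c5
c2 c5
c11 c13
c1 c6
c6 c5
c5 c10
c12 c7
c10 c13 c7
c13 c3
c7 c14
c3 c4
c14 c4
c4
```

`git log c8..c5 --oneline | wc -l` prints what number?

Reachable from c5: {c10, c13, c14, c3, c4, c5, c7}.
Reachable from c8: {c4, c8}.
In c5's history but not c8's: {c10, c13, c14, c3, c5, c7} — 6 commits.

6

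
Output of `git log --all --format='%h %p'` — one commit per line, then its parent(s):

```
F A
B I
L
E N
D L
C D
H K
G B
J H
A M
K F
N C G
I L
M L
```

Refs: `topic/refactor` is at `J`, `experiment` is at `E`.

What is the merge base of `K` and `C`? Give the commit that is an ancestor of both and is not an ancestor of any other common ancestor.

L

Ancestors of K: {A, F, K, L, M}.
Ancestors of C: {C, D, L}.
Common ancestors: {L}.
The only common ancestor is L, so it is the merge base.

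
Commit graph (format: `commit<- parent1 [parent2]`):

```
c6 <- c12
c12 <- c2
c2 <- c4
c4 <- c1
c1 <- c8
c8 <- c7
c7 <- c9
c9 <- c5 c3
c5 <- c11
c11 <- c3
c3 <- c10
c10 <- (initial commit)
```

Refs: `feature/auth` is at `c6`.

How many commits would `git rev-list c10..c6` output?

Reachable from c6: {c1, c10, c11, c12, c2, c3, c4, c5, c6, c7, c8, c9}.
Reachable from c10: {c10}.
In c6's history but not c10's: {c1, c11, c12, c2, c3, c4, c5, c6, c7, c8, c9} — 11 commits.

11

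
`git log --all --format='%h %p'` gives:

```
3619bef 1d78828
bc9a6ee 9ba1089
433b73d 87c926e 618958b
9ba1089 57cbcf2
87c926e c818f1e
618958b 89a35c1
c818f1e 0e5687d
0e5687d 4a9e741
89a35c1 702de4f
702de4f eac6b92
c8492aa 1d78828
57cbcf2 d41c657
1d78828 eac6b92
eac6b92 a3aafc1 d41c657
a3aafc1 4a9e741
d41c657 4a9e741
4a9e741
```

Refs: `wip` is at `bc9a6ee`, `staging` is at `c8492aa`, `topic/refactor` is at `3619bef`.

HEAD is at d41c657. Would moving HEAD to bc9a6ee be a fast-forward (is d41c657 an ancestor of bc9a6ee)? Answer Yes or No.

Yes

A fast-forward from d41c657 to bc9a6ee is possible iff d41c657 is an ancestor of bc9a6ee.
Ancestors of bc9a6ee: {4a9e741, 57cbcf2, 9ba1089, bc9a6ee, d41c657}.
d41c657 is among them, so fast-forward is possible.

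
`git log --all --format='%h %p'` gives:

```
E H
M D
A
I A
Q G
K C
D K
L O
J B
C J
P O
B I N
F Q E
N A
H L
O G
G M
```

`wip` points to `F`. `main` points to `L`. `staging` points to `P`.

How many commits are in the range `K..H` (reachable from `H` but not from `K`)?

Reachable from H: {A, B, C, D, G, H, I, J, K, L, M, N, O}.
Reachable from K: {A, B, C, I, J, K, N}.
In H's history but not K's: {D, G, H, L, M, O} — 6 commits.

6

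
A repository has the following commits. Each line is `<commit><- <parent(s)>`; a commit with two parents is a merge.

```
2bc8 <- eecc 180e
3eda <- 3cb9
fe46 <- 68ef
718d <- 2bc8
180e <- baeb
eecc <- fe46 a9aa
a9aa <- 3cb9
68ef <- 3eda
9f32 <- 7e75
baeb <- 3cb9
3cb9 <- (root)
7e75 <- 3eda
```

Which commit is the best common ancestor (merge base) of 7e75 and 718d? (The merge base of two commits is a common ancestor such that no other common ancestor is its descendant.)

Ancestors of 7e75: {3cb9, 3eda, 7e75}.
Ancestors of 718d: {180e, 2bc8, 3cb9, 3eda, 68ef, 718d, a9aa, baeb, eecc, fe46}.
Common ancestors: {3cb9, 3eda}.
Among these, 3eda is not an ancestor of any other common ancestor — it is the merge base.

3eda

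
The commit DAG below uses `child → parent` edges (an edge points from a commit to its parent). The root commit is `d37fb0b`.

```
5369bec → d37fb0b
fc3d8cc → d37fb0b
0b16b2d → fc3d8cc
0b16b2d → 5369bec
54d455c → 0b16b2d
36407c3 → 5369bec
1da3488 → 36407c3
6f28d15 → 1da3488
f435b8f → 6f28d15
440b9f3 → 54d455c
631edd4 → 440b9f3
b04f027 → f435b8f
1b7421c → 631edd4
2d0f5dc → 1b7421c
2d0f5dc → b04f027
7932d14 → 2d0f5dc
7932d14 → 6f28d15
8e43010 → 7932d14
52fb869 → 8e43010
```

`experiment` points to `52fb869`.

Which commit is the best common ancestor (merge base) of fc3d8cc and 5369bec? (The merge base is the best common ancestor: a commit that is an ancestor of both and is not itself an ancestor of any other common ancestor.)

Ancestors of fc3d8cc: {d37fb0b, fc3d8cc}.
Ancestors of 5369bec: {5369bec, d37fb0b}.
Common ancestors: {d37fb0b}.
The only common ancestor is d37fb0b, so it is the merge base.

d37fb0b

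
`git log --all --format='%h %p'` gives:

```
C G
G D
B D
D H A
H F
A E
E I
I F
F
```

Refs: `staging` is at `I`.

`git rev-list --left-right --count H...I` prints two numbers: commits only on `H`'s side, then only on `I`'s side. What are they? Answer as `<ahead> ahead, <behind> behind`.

1 ahead, 1 behind

Reachable from H: {F, H}.
Reachable from I: {F, I}.
Only in H's history (ahead): {H} — 1.
Only in I's history (behind): {I} — 1.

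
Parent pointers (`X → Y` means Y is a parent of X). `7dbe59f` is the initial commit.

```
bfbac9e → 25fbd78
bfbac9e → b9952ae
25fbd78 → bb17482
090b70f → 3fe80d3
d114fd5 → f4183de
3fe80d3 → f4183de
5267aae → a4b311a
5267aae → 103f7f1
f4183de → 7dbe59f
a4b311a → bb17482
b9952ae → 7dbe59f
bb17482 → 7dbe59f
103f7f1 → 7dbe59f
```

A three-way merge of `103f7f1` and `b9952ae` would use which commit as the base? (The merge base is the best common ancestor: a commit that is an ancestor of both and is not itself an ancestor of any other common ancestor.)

7dbe59f

Ancestors of 103f7f1: {103f7f1, 7dbe59f}.
Ancestors of b9952ae: {7dbe59f, b9952ae}.
Common ancestors: {7dbe59f}.
The only common ancestor is 7dbe59f, so it is the merge base.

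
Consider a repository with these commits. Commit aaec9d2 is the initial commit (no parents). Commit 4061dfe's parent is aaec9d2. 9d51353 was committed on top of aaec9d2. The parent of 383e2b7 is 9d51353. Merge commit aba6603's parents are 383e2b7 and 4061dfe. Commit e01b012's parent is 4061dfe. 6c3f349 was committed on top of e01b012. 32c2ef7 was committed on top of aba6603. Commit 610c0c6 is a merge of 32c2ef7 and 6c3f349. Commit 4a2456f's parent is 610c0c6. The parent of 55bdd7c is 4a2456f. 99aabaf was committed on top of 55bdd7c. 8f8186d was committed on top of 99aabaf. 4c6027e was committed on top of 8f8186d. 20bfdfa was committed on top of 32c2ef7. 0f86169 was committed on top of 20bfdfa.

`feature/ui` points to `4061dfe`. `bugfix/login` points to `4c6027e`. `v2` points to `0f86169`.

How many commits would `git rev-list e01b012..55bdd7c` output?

Reachable from 55bdd7c: {32c2ef7, 383e2b7, 4061dfe, 4a2456f, 55bdd7c, 610c0c6, 6c3f349, 9d51353, aaec9d2, aba6603, e01b012}.
Reachable from e01b012: {4061dfe, aaec9d2, e01b012}.
In 55bdd7c's history but not e01b012's: {32c2ef7, 383e2b7, 4a2456f, 55bdd7c, 610c0c6, 6c3f349, 9d51353, aba6603} — 8 commits.

8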